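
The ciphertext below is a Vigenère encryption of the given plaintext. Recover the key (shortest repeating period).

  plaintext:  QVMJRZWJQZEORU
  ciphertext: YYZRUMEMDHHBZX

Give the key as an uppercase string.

  i= 0: Y-Q =  8 → I
  i= 1: Y-V =  3 → D
  i= 2: Z-M = 13 → N
  i= 3: R-J =  8 → I
  i= 4: U-R =  3 → D
  i= 5: M-Z = 13 → N
  i= 6: E-W =  8 → I
  i= 7: M-J =  3 → D
  i= 8: D-Q = 13 → N
  i= 9: H-Z =  8 → I
  i=10: H-E =  3 → D
  i=11: B-O = 13 → N
  i=12: Z-R =  8 → I
  i=13: X-U =  3 → D
  shifts repeat with period 3: IDN

IDN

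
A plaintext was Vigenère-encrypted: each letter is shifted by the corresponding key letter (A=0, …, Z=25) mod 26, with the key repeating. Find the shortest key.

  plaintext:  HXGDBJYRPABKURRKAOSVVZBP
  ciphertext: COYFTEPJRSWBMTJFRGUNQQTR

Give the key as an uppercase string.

VRSCS

  i= 0: C-H = 21 → V
  i= 1: O-X = 17 → R
  i= 2: Y-G = 18 → S
  i= 3: F-D =  2 → C
  i= 4: T-B = 18 → S
  i= 5: E-J = 21 → V
  i= 6: P-Y = 17 → R
  i= 7: J-R = 18 → S
  i= 8: R-P =  2 → C
  i= 9: S-A = 18 → S
  i=10: W-B = 21 → V
  i=11: B-K = 17 → R
  i=12: M-U = 18 → S
  i=13: T-R =  2 → C
  i=14: J-R = 18 → S
  i=15: F-K = 21 → V
  i=16: R-A = 17 → R
  i=17: G-O = 18 → S
  i=18: U-S =  2 → C
  i=19: N-V = 18 → S
  i=20: Q-V = 21 → V
  i=21: Q-Z = 17 → R
  i=22: T-B = 18 → S
  i=23: R-P =  2 → C
  shifts repeat with period 5: VRSCS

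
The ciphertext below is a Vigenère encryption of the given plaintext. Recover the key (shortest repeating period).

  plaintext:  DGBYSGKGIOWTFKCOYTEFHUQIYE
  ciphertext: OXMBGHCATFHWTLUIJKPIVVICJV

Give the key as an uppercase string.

LRLDOBSU

  i= 0: O-D = 11 → L
  i= 1: X-G = 17 → R
  i= 2: M-B = 11 → L
  i= 3: B-Y =  3 → D
  i= 4: G-S = 14 → O
  i= 5: H-G =  1 → B
  i= 6: C-K = 18 → S
  i= 7: A-G = 20 → U
  i= 8: T-I = 11 → L
  i= 9: F-O = 17 → R
  i=10: H-W = 11 → L
  i=11: W-T =  3 → D
  i=12: T-F = 14 → O
  i=13: L-K =  1 → B
  i=14: U-C = 18 → S
  i=15: I-O = 20 → U
  i=16: J-Y = 11 → L
  i=17: K-T = 17 → R
  i=18: P-E = 11 → L
  i=19: I-F =  3 → D
  i=20: V-H = 14 → O
  i=21: V-U =  1 → B
  i=22: I-Q = 18 → S
  i=23: C-I = 20 → U
  i=24: J-Y = 11 → L
  i=25: V-E = 17 → R
  shifts repeat with period 8: LRLDOBSU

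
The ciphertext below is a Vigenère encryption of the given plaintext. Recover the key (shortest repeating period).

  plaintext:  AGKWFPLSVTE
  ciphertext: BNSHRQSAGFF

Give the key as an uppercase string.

BHILM

  i= 0: B-A =  1 → B
  i= 1: N-G =  7 → H
  i= 2: S-K =  8 → I
  i= 3: H-W = 11 → L
  i= 4: R-F = 12 → M
  i= 5: Q-P =  1 → B
  i= 6: S-L =  7 → H
  i= 7: A-S =  8 → I
  i= 8: G-V = 11 → L
  i= 9: F-T = 12 → M
  i=10: F-E =  1 → B
  shifts repeat with period 5: BHILM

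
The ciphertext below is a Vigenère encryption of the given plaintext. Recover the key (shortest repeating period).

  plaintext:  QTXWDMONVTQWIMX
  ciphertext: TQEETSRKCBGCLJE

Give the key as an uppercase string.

DXHIQG

  i= 0: T-Q =  3 → D
  i= 1: Q-T = 23 → X
  i= 2: E-X =  7 → H
  i= 3: E-W =  8 → I
  i= 4: T-D = 16 → Q
  i= 5: S-M =  6 → G
  i= 6: R-O =  3 → D
  i= 7: K-N = 23 → X
  i= 8: C-V =  7 → H
  i= 9: B-T =  8 → I
  i=10: G-Q = 16 → Q
  i=11: C-W =  6 → G
  i=12: L-I =  3 → D
  i=13: J-M = 23 → X
  i=14: E-X =  7 → H
  shifts repeat with period 6: DXHIQG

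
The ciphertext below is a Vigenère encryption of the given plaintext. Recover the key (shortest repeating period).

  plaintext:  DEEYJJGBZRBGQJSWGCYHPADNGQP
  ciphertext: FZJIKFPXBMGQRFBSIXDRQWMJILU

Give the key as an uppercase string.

CVFKBWJW

  i= 0: F-D =  2 → C
  i= 1: Z-E = 21 → V
  i= 2: J-E =  5 → F
  i= 3: I-Y = 10 → K
  i= 4: K-J =  1 → B
  i= 5: F-J = 22 → W
  i= 6: P-G =  9 → J
  i= 7: X-B = 22 → W
  i= 8: B-Z =  2 → C
  i= 9: M-R = 21 → V
  i=10: G-B =  5 → F
  i=11: Q-G = 10 → K
  i=12: R-Q =  1 → B
  i=13: F-J = 22 → W
  i=14: B-S =  9 → J
  i=15: S-W = 22 → W
  i=16: I-G =  2 → C
  i=17: X-C = 21 → V
  i=18: D-Y =  5 → F
  i=19: R-H = 10 → K
  i=20: Q-P =  1 → B
  i=21: W-A = 22 → W
  i=22: M-D =  9 → J
  i=23: J-N = 22 → W
  i=24: I-G =  2 → C
  i=25: L-Q = 21 → V
  i=26: U-P =  5 → F
  shifts repeat with period 8: CVFKBWJW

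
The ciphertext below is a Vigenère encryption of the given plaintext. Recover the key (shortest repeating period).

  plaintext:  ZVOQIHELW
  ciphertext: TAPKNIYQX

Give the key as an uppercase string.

  i= 0: T-Z = 20 → U
  i= 1: A-V =  5 → F
  i= 2: P-O =  1 → B
  i= 3: K-Q = 20 → U
  i= 4: N-I =  5 → F
  i= 5: I-H =  1 → B
  i= 6: Y-E = 20 → U
  i= 7: Q-L =  5 → F
  i= 8: X-W =  1 → B
  shifts repeat with period 3: UFB

UFB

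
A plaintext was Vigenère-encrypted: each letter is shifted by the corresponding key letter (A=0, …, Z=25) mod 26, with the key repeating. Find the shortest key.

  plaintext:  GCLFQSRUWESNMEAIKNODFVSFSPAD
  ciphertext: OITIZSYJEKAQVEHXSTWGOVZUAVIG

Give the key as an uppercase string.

  i= 0: O-G =  8 → I
  i= 1: I-C =  6 → G
  i= 2: T-L =  8 → I
  i= 3: I-F =  3 → D
  i= 4: Z-Q =  9 → J
  i= 5: S-S =  0 → A
  i= 6: Y-R =  7 → H
  i= 7: J-U = 15 → P
  i= 8: E-W =  8 → I
  i= 9: K-E =  6 → G
  i=10: A-S =  8 → I
  i=11: Q-N =  3 → D
  i=12: V-M =  9 → J
  i=13: E-E =  0 → A
  i=14: H-A =  7 → H
  i=15: X-I = 15 → P
  i=16: S-K =  8 → I
  i=17: T-N =  6 → G
  i=18: W-O =  8 → I
  i=19: G-D =  3 → D
  i=20: O-F =  9 → J
  i=21: V-V =  0 → A
  i=22: Z-S =  7 → H
  i=23: U-F = 15 → P
  i=24: A-S =  8 → I
  i=25: V-P =  6 → G
  i=26: I-A =  8 → I
  i=27: G-D =  3 → D
  shifts repeat with period 8: IGIDJAHP

IGIDJAHP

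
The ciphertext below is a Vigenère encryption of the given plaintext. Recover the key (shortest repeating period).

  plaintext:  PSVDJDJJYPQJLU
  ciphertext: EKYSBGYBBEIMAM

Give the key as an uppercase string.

  i= 0: E-P = 15 → P
  i= 1: K-S = 18 → S
  i= 2: Y-V =  3 → D
  i= 3: S-D = 15 → P
  i= 4: B-J = 18 → S
  i= 5: G-D =  3 → D
  i= 6: Y-J = 15 → P
  i= 7: B-J = 18 → S
  i= 8: B-Y =  3 → D
  i= 9: E-P = 15 → P
  i=10: I-Q = 18 → S
  i=11: M-J =  3 → D
  i=12: A-L = 15 → P
  i=13: M-U = 18 → S
  shifts repeat with period 3: PSD

PSD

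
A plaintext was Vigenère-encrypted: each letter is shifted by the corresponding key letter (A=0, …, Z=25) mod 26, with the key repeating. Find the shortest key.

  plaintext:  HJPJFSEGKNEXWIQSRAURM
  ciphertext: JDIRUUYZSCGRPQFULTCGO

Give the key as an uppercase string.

  i= 0: J-H =  2 → C
  i= 1: D-J = 20 → U
  i= 2: I-P = 19 → T
  i= 3: R-J =  8 → I
  i= 4: U-F = 15 → P
  i= 5: U-S =  2 → C
  i= 6: Y-E = 20 → U
  i= 7: Z-G = 19 → T
  i= 8: S-K =  8 → I
  i= 9: C-N = 15 → P
  i=10: G-E =  2 → C
  i=11: R-X = 20 → U
  i=12: P-W = 19 → T
  i=13: Q-I =  8 → I
  i=14: F-Q = 15 → P
  i=15: U-S =  2 → C
  i=16: L-R = 20 → U
  i=17: T-A = 19 → T
  i=18: C-U =  8 → I
  i=19: G-R = 15 → P
  i=20: O-M =  2 → C
  shifts repeat with period 5: CUTIP

CUTIP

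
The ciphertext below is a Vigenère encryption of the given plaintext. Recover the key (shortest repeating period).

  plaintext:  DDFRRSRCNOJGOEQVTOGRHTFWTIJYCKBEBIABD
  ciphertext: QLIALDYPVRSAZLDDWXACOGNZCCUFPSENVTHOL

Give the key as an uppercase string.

NIDJULH

  i= 0: Q-D = 13 → N
  i= 1: L-D =  8 → I
  i= 2: I-F =  3 → D
  i= 3: A-R =  9 → J
  i= 4: L-R = 20 → U
  i= 5: D-S = 11 → L
  i= 6: Y-R =  7 → H
  i= 7: P-C = 13 → N
  i= 8: V-N =  8 → I
  i= 9: R-O =  3 → D
  i=10: S-J =  9 → J
  i=11: A-G = 20 → U
  i=12: Z-O = 11 → L
  i=13: L-E =  7 → H
  i=14: D-Q = 13 → N
  i=15: D-V =  8 → I
  i=16: W-T =  3 → D
  i=17: X-O =  9 → J
  i=18: A-G = 20 → U
  i=19: C-R = 11 → L
  i=20: O-H =  7 → H
  i=21: G-T = 13 → N
  i=22: N-F =  8 → I
  i=23: Z-W =  3 → D
  i=24: C-T =  9 → J
  i=25: C-I = 20 → U
  i=26: U-J = 11 → L
  i=27: F-Y =  7 → H
  i=28: P-C = 13 → N
  i=29: S-K =  8 → I
  i=30: E-B =  3 → D
  i=31: N-E =  9 → J
  i=32: V-B = 20 → U
  i=33: T-I = 11 → L
  i=34: H-A =  7 → H
  i=35: O-B = 13 → N
  i=36: L-D =  8 → I
  shifts repeat with period 7: NIDJULH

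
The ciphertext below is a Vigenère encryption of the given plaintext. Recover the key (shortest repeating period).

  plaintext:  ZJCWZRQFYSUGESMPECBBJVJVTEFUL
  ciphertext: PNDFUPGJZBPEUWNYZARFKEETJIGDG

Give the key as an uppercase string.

QEBJVY

  i= 0: P-Z = 16 → Q
  i= 1: N-J =  4 → E
  i= 2: D-C =  1 → B
  i= 3: F-W =  9 → J
  i= 4: U-Z = 21 → V
  i= 5: P-R = 24 → Y
  i= 6: G-Q = 16 → Q
  i= 7: J-F =  4 → E
  i= 8: Z-Y =  1 → B
  i= 9: B-S =  9 → J
  i=10: P-U = 21 → V
  i=11: E-G = 24 → Y
  i=12: U-E = 16 → Q
  i=13: W-S =  4 → E
  i=14: N-M =  1 → B
  i=15: Y-P =  9 → J
  i=16: Z-E = 21 → V
  i=17: A-C = 24 → Y
  i=18: R-B = 16 → Q
  i=19: F-B =  4 → E
  i=20: K-J =  1 → B
  i=21: E-V =  9 → J
  i=22: E-J = 21 → V
  i=23: T-V = 24 → Y
  i=24: J-T = 16 → Q
  i=25: I-E =  4 → E
  i=26: G-F =  1 → B
  i=27: D-U =  9 → J
  i=28: G-L = 21 → V
  shifts repeat with period 6: QEBJVY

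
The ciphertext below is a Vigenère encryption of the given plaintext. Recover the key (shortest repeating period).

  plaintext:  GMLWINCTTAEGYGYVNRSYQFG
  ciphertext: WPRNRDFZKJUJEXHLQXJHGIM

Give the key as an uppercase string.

  i= 0: W-G = 16 → Q
  i= 1: P-M =  3 → D
  i= 2: R-L =  6 → G
  i= 3: N-W = 17 → R
  i= 4: R-I =  9 → J
  i= 5: D-N = 16 → Q
  i= 6: F-C =  3 → D
  i= 7: Z-T =  6 → G
  i= 8: K-T = 17 → R
  i= 9: J-A =  9 → J
  i=10: U-E = 16 → Q
  i=11: J-G =  3 → D
  i=12: E-Y =  6 → G
  i=13: X-G = 17 → R
  i=14: H-Y =  9 → J
  i=15: L-V = 16 → Q
  i=16: Q-N =  3 → D
  i=17: X-R =  6 → G
  i=18: J-S = 17 → R
  i=19: H-Y =  9 → J
  i=20: G-Q = 16 → Q
  i=21: I-F =  3 → D
  i=22: M-G =  6 → G
  shifts repeat with period 5: QDGRJ

QDGRJ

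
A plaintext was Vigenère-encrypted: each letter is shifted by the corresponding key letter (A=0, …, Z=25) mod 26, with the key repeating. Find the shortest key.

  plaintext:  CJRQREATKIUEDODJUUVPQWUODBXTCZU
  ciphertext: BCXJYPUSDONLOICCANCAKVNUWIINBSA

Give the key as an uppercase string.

  i= 0: B-C = 25 → Z
  i= 1: C-J = 19 → T
  i= 2: X-R =  6 → G
  i= 3: J-Q = 19 → T
  i= 4: Y-R =  7 → H
  i= 5: P-E = 11 → L
  i= 6: U-A = 20 → U
  i= 7: S-T = 25 → Z
  i= 8: D-K = 19 → T
  i= 9: O-I =  6 → G
  i=10: N-U = 19 → T
  i=11: L-E =  7 → H
  i=12: O-D = 11 → L
  i=13: I-O = 20 → U
  i=14: C-D = 25 → Z
  i=15: C-J = 19 → T
  i=16: A-U =  6 → G
  i=17: N-U = 19 → T
  i=18: C-V =  7 → H
  i=19: A-P = 11 → L
  i=20: K-Q = 20 → U
  i=21: V-W = 25 → Z
  i=22: N-U = 19 → T
  i=23: U-O =  6 → G
  i=24: W-D = 19 → T
  i=25: I-B =  7 → H
  i=26: I-X = 11 → L
  i=27: N-T = 20 → U
  i=28: B-C = 25 → Z
  i=29: S-Z = 19 → T
  i=30: A-U =  6 → G
  shifts repeat with period 7: ZTGTHLU

ZTGTHLU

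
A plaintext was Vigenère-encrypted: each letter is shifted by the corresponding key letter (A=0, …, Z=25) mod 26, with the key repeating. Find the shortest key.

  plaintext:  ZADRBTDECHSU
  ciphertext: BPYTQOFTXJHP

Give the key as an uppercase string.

  i= 0: B-Z =  2 → C
  i= 1: P-A = 15 → P
  i= 2: Y-D = 21 → V
  i= 3: T-R =  2 → C
  i= 4: Q-B = 15 → P
  i= 5: O-T = 21 → V
  i= 6: F-D =  2 → C
  i= 7: T-E = 15 → P
  i= 8: X-C = 21 → V
  i= 9: J-H =  2 → C
  i=10: H-S = 15 → P
  i=11: P-U = 21 → V
  shifts repeat with period 3: CPV

CPV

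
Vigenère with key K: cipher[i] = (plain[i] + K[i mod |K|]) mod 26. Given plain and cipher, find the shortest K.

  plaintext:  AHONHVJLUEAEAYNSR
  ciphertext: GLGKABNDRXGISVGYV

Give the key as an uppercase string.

  i= 0: G-A =  6 → G
  i= 1: L-H =  4 → E
  i= 2: G-O = 18 → S
  i= 3: K-N = 23 → X
  i= 4: A-H = 19 → T
  i= 5: B-V =  6 → G
  i= 6: N-J =  4 → E
  i= 7: D-L = 18 → S
  i= 8: R-U = 23 → X
  i= 9: X-E = 19 → T
  i=10: G-A =  6 → G
  i=11: I-E =  4 → E
  i=12: S-A = 18 → S
  i=13: V-Y = 23 → X
  i=14: G-N = 19 → T
  i=15: Y-S =  6 → G
  i=16: V-R =  4 → E
  shifts repeat with period 5: GESXT

GESXT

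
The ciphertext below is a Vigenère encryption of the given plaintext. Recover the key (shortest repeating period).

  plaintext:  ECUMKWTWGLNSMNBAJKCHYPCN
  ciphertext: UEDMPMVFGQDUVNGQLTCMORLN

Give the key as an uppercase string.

QCJAF

  i= 0: U-E = 16 → Q
  i= 1: E-C =  2 → C
  i= 2: D-U =  9 → J
  i= 3: M-M =  0 → A
  i= 4: P-K =  5 → F
  i= 5: M-W = 16 → Q
  i= 6: V-T =  2 → C
  i= 7: F-W =  9 → J
  i= 8: G-G =  0 → A
  i= 9: Q-L =  5 → F
  i=10: D-N = 16 → Q
  i=11: U-S =  2 → C
  i=12: V-M =  9 → J
  i=13: N-N =  0 → A
  i=14: G-B =  5 → F
  i=15: Q-A = 16 → Q
  i=16: L-J =  2 → C
  i=17: T-K =  9 → J
  i=18: C-C =  0 → A
  i=19: M-H =  5 → F
  i=20: O-Y = 16 → Q
  i=21: R-P =  2 → C
  i=22: L-C =  9 → J
  i=23: N-N =  0 → A
  shifts repeat with period 5: QCJAF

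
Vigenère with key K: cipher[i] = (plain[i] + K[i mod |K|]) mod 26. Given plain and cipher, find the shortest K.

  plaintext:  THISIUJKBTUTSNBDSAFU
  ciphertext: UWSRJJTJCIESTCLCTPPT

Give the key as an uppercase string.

BPKZ

  i= 0: U-T =  1 → B
  i= 1: W-H = 15 → P
  i= 2: S-I = 10 → K
  i= 3: R-S = 25 → Z
  i= 4: J-I =  1 → B
  i= 5: J-U = 15 → P
  i= 6: T-J = 10 → K
  i= 7: J-K = 25 → Z
  i= 8: C-B =  1 → B
  i= 9: I-T = 15 → P
  i=10: E-U = 10 → K
  i=11: S-T = 25 → Z
  i=12: T-S =  1 → B
  i=13: C-N = 15 → P
  i=14: L-B = 10 → K
  i=15: C-D = 25 → Z
  i=16: T-S =  1 → B
  i=17: P-A = 15 → P
  i=18: P-F = 10 → K
  i=19: T-U = 25 → Z
  shifts repeat with period 4: BPKZ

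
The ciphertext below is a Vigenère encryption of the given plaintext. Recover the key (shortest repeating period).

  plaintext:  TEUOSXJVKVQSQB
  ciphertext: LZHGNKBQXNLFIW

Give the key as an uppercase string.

  i= 0: L-T = 18 → S
  i= 1: Z-E = 21 → V
  i= 2: H-U = 13 → N
  i= 3: G-O = 18 → S
  i= 4: N-S = 21 → V
  i= 5: K-X = 13 → N
  i= 6: B-J = 18 → S
  i= 7: Q-V = 21 → V
  i= 8: X-K = 13 → N
  i= 9: N-V = 18 → S
  i=10: L-Q = 21 → V
  i=11: F-S = 13 → N
  i=12: I-Q = 18 → S
  i=13: W-B = 21 → V
  shifts repeat with period 3: SVN

SVN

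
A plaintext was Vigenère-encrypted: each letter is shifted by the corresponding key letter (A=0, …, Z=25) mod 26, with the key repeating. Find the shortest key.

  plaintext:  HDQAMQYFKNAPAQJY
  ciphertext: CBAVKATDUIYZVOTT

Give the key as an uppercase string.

  i= 0: C-H = 21 → V
  i= 1: B-D = 24 → Y
  i= 2: A-Q = 10 → K
  i= 3: V-A = 21 → V
  i= 4: K-M = 24 → Y
  i= 5: A-Q = 10 → K
  i= 6: T-Y = 21 → V
  i= 7: D-F = 24 → Y
  i= 8: U-K = 10 → K
  i= 9: I-N = 21 → V
  i=10: Y-A = 24 → Y
  i=11: Z-P = 10 → K
  i=12: V-A = 21 → V
  i=13: O-Q = 24 → Y
  i=14: T-J = 10 → K
  i=15: T-Y = 21 → V
  shifts repeat with period 3: VYK

VYK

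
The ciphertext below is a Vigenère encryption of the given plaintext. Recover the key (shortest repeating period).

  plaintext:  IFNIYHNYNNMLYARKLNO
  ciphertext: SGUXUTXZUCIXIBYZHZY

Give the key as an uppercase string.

  i= 0: S-I = 10 → K
  i= 1: G-F =  1 → B
  i= 2: U-N =  7 → H
  i= 3: X-I = 15 → P
  i= 4: U-Y = 22 → W
  i= 5: T-H = 12 → M
  i= 6: X-N = 10 → K
  i= 7: Z-Y =  1 → B
  i= 8: U-N =  7 → H
  i= 9: C-N = 15 → P
  i=10: I-M = 22 → W
  i=11: X-L = 12 → M
  i=12: I-Y = 10 → K
  i=13: B-A =  1 → B
  i=14: Y-R =  7 → H
  i=15: Z-K = 15 → P
  i=16: H-L = 22 → W
  i=17: Z-N = 12 → M
  i=18: Y-O = 10 → K
  shifts repeat with period 6: KBHPWM

KBHPWM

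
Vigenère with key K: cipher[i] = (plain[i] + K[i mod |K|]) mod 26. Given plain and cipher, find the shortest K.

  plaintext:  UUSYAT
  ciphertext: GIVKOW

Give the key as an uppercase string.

MOD

  i= 0: G-U = 12 → M
  i= 1: I-U = 14 → O
  i= 2: V-S =  3 → D
  i= 3: K-Y = 12 → M
  i= 4: O-A = 14 → O
  i= 5: W-T =  3 → D
  shifts repeat with period 3: MOD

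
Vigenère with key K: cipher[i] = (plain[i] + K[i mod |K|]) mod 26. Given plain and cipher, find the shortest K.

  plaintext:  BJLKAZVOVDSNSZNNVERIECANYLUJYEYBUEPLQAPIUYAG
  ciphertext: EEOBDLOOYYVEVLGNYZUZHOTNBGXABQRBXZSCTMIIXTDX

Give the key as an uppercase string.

  i= 0: E-B =  3 → D
  i= 1: E-J = 21 → V
  i= 2: O-L =  3 → D
  i= 3: B-K = 17 → R
  i= 4: D-A =  3 → D
  i= 5: L-Z = 12 → M
  i= 6: O-V = 19 → T
  i= 7: O-O =  0 → A
  i= 8: Y-V =  3 → D
  i= 9: Y-D = 21 → V
  i=10: V-S =  3 → D
  i=11: E-N = 17 → R
  i=12: V-S =  3 → D
  i=13: L-Z = 12 → M
  i=14: G-N = 19 → T
  i=15: N-N =  0 → A
  i=16: Y-V =  3 → D
  i=17: Z-E = 21 → V
  i=18: U-R =  3 → D
  i=19: Z-I = 17 → R
  i=20: H-E =  3 → D
  i=21: O-C = 12 → M
  i=22: T-A = 19 → T
  i=23: N-N =  0 → A
  i=24: B-Y =  3 → D
  i=25: G-L = 21 → V
  i=26: X-U =  3 → D
  i=27: A-J = 17 → R
  i=28: B-Y =  3 → D
  i=29: Q-E = 12 → M
  i=30: R-Y = 19 → T
  i=31: B-B =  0 → A
  i=32: X-U =  3 → D
  i=33: Z-E = 21 → V
  i=34: S-P =  3 → D
  i=35: C-L = 17 → R
  i=36: T-Q =  3 → D
  i=37: M-A = 12 → M
  i=38: I-P = 19 → T
  i=39: I-I =  0 → A
  i=40: X-U =  3 → D
  i=41: T-Y = 21 → V
  i=42: D-A =  3 → D
  i=43: X-G = 17 → R
  shifts repeat with period 8: DVDRDMTA

DVDRDMTA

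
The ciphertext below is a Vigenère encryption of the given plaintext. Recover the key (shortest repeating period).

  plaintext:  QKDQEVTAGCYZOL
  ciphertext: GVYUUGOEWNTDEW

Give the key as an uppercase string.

  i= 0: G-Q = 16 → Q
  i= 1: V-K = 11 → L
  i= 2: Y-D = 21 → V
  i= 3: U-Q =  4 → E
  i= 4: U-E = 16 → Q
  i= 5: G-V = 11 → L
  i= 6: O-T = 21 → V
  i= 7: E-A =  4 → E
  i= 8: W-G = 16 → Q
  i= 9: N-C = 11 → L
  i=10: T-Y = 21 → V
  i=11: D-Z =  4 → E
  i=12: E-O = 16 → Q
  i=13: W-L = 11 → L
  shifts repeat with period 4: QLVE

QLVE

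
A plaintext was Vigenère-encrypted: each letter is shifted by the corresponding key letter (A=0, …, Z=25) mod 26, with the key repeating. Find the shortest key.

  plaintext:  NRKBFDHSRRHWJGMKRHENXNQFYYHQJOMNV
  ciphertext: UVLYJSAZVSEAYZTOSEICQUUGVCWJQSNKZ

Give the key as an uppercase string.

  i= 0: U-N =  7 → H
  i= 1: V-R =  4 → E
  i= 2: L-K =  1 → B
  i= 3: Y-B = 23 → X
  i= 4: J-F =  4 → E
  i= 5: S-D = 15 → P
  i= 6: A-H = 19 → T
  i= 7: Z-S =  7 → H
  i= 8: V-R =  4 → E
  i= 9: S-R =  1 → B
  i=10: E-H = 23 → X
  i=11: A-W =  4 → E
  i=12: Y-J = 15 → P
  i=13: Z-G = 19 → T
  i=14: T-M =  7 → H
  i=15: O-K =  4 → E
  i=16: S-R =  1 → B
  i=17: E-H = 23 → X
  i=18: I-E =  4 → E
  i=19: C-N = 15 → P
  i=20: Q-X = 19 → T
  i=21: U-N =  7 → H
  i=22: U-Q =  4 → E
  i=23: G-F =  1 → B
  i=24: V-Y = 23 → X
  i=25: C-Y =  4 → E
  i=26: W-H = 15 → P
  i=27: J-Q = 19 → T
  i=28: Q-J =  7 → H
  i=29: S-O =  4 → E
  i=30: N-M =  1 → B
  i=31: K-N = 23 → X
  i=32: Z-V =  4 → E
  shifts repeat with period 7: HEBXEPT

HEBXEPT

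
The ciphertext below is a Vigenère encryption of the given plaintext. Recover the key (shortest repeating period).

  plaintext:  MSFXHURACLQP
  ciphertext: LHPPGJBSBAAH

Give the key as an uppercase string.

ZPKS

  i= 0: L-M = 25 → Z
  i= 1: H-S = 15 → P
  i= 2: P-F = 10 → K
  i= 3: P-X = 18 → S
  i= 4: G-H = 25 → Z
  i= 5: J-U = 15 → P
  i= 6: B-R = 10 → K
  i= 7: S-A = 18 → S
  i= 8: B-C = 25 → Z
  i= 9: A-L = 15 → P
  i=10: A-Q = 10 → K
  i=11: H-P = 18 → S
  shifts repeat with period 4: ZPKS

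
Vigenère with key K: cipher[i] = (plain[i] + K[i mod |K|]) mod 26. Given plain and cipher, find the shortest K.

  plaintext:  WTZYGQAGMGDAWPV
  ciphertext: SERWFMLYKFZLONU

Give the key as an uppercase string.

WLSYZ

  i= 0: S-W = 22 → W
  i= 1: E-T = 11 → L
  i= 2: R-Z = 18 → S
  i= 3: W-Y = 24 → Y
  i= 4: F-G = 25 → Z
  i= 5: M-Q = 22 → W
  i= 6: L-A = 11 → L
  i= 7: Y-G = 18 → S
  i= 8: K-M = 24 → Y
  i= 9: F-G = 25 → Z
  i=10: Z-D = 22 → W
  i=11: L-A = 11 → L
  i=12: O-W = 18 → S
  i=13: N-P = 24 → Y
  i=14: U-V = 25 → Z
  shifts repeat with period 5: WLSYZ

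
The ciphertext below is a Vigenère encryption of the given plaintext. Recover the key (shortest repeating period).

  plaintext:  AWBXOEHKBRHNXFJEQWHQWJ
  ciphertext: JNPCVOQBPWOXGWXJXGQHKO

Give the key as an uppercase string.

JROFHK

  i= 0: J-A =  9 → J
  i= 1: N-W = 17 → R
  i= 2: P-B = 14 → O
  i= 3: C-X =  5 → F
  i= 4: V-O =  7 → H
  i= 5: O-E = 10 → K
  i= 6: Q-H =  9 → J
  i= 7: B-K = 17 → R
  i= 8: P-B = 14 → O
  i= 9: W-R =  5 → F
  i=10: O-H =  7 → H
  i=11: X-N = 10 → K
  i=12: G-X =  9 → J
  i=13: W-F = 17 → R
  i=14: X-J = 14 → O
  i=15: J-E =  5 → F
  i=16: X-Q =  7 → H
  i=17: G-W = 10 → K
  i=18: Q-H =  9 → J
  i=19: H-Q = 17 → R
  i=20: K-W = 14 → O
  i=21: O-J =  5 → F
  shifts repeat with period 6: JROFHK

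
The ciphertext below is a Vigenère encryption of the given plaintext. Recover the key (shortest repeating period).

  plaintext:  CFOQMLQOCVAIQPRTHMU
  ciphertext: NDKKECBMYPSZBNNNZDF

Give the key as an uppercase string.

  i= 0: N-C = 11 → L
  i= 1: D-F = 24 → Y
  i= 2: K-O = 22 → W
  i= 3: K-Q = 20 → U
  i= 4: E-M = 18 → S
  i= 5: C-L = 17 → R
  i= 6: B-Q = 11 → L
  i= 7: M-O = 24 → Y
  i= 8: Y-C = 22 → W
  i= 9: P-V = 20 → U
  i=10: S-A = 18 → S
  i=11: Z-I = 17 → R
  i=12: B-Q = 11 → L
  i=13: N-P = 24 → Y
  i=14: N-R = 22 → W
  i=15: N-T = 20 → U
  i=16: Z-H = 18 → S
  i=17: D-M = 17 → R
  i=18: F-U = 11 → L
  shifts repeat with period 6: LYWUSR

LYWUSR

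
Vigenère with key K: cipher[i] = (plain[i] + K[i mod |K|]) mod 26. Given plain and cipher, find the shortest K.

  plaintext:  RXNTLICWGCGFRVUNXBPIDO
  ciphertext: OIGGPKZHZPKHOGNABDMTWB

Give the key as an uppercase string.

XLTNEC

  i= 0: O-R = 23 → X
  i= 1: I-X = 11 → L
  i= 2: G-N = 19 → T
  i= 3: G-T = 13 → N
  i= 4: P-L =  4 → E
  i= 5: K-I =  2 → C
  i= 6: Z-C = 23 → X
  i= 7: H-W = 11 → L
  i= 8: Z-G = 19 → T
  i= 9: P-C = 13 → N
  i=10: K-G =  4 → E
  i=11: H-F =  2 → C
  i=12: O-R = 23 → X
  i=13: G-V = 11 → L
  i=14: N-U = 19 → T
  i=15: A-N = 13 → N
  i=16: B-X =  4 → E
  i=17: D-B =  2 → C
  i=18: M-P = 23 → X
  i=19: T-I = 11 → L
  i=20: W-D = 19 → T
  i=21: B-O = 13 → N
  shifts repeat with period 6: XLTNEC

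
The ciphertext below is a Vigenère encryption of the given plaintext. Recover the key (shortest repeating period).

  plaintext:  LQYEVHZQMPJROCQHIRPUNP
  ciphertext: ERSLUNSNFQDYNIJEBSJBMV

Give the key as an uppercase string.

TBUHZGTX

  i= 0: E-L = 19 → T
  i= 1: R-Q =  1 → B
  i= 2: S-Y = 20 → U
  i= 3: L-E =  7 → H
  i= 4: U-V = 25 → Z
  i= 5: N-H =  6 → G
  i= 6: S-Z = 19 → T
  i= 7: N-Q = 23 → X
  i= 8: F-M = 19 → T
  i= 9: Q-P =  1 → B
  i=10: D-J = 20 → U
  i=11: Y-R =  7 → H
  i=12: N-O = 25 → Z
  i=13: I-C =  6 → G
  i=14: J-Q = 19 → T
  i=15: E-H = 23 → X
  i=16: B-I = 19 → T
  i=17: S-R =  1 → B
  i=18: J-P = 20 → U
  i=19: B-U =  7 → H
  i=20: M-N = 25 → Z
  i=21: V-P =  6 → G
  shifts repeat with period 8: TBUHZGTX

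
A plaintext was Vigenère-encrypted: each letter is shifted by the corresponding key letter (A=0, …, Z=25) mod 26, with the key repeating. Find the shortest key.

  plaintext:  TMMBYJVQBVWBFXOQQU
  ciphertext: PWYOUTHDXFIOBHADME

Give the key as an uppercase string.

WKMN

  i= 0: P-T = 22 → W
  i= 1: W-M = 10 → K
  i= 2: Y-M = 12 → M
  i= 3: O-B = 13 → N
  i= 4: U-Y = 22 → W
  i= 5: T-J = 10 → K
  i= 6: H-V = 12 → M
  i= 7: D-Q = 13 → N
  i= 8: X-B = 22 → W
  i= 9: F-V = 10 → K
  i=10: I-W = 12 → M
  i=11: O-B = 13 → N
  i=12: B-F = 22 → W
  i=13: H-X = 10 → K
  i=14: A-O = 12 → M
  i=15: D-Q = 13 → N
  i=16: M-Q = 22 → W
  i=17: E-U = 10 → K
  shifts repeat with period 4: WKMN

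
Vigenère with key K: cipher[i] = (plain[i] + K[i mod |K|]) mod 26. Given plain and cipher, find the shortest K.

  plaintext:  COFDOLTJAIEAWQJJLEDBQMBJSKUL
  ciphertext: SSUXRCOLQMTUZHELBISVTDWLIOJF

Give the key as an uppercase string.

  i= 0: S-C = 16 → Q
  i= 1: S-O =  4 → E
  i= 2: U-F = 15 → P
  i= 3: X-D = 20 → U
  i= 4: R-O =  3 → D
  i= 5: C-L = 17 → R
  i= 6: O-T = 21 → V
  i= 7: L-J =  2 → C
  i= 8: Q-A = 16 → Q
  i= 9: M-I =  4 → E
  i=10: T-E = 15 → P
  i=11: U-A = 20 → U
  i=12: Z-W =  3 → D
  i=13: H-Q = 17 → R
  i=14: E-J = 21 → V
  i=15: L-J =  2 → C
  i=16: B-L = 16 → Q
  i=17: I-E =  4 → E
  i=18: S-D = 15 → P
  i=19: V-B = 20 → U
  i=20: T-Q =  3 → D
  i=21: D-M = 17 → R
  i=22: W-B = 21 → V
  i=23: L-J =  2 → C
  i=24: I-S = 16 → Q
  i=25: O-K =  4 → E
  i=26: J-U = 15 → P
  i=27: F-L = 20 → U
  shifts repeat with period 8: QEPUDRVC

QEPUDRVC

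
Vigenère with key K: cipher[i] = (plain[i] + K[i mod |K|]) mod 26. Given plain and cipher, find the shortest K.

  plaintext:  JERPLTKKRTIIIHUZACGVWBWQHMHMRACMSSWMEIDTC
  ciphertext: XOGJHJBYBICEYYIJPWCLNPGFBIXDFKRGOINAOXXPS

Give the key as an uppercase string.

OKPUWQR

  i= 0: X-J = 14 → O
  i= 1: O-E = 10 → K
  i= 2: G-R = 15 → P
  i= 3: J-P = 20 → U
  i= 4: H-L = 22 → W
  i= 5: J-T = 16 → Q
  i= 6: B-K = 17 → R
  i= 7: Y-K = 14 → O
  i= 8: B-R = 10 → K
  i= 9: I-T = 15 → P
  i=10: C-I = 20 → U
  i=11: E-I = 22 → W
  i=12: Y-I = 16 → Q
  i=13: Y-H = 17 → R
  i=14: I-U = 14 → O
  i=15: J-Z = 10 → K
  i=16: P-A = 15 → P
  i=17: W-C = 20 → U
  i=18: C-G = 22 → W
  i=19: L-V = 16 → Q
  i=20: N-W = 17 → R
  i=21: P-B = 14 → O
  i=22: G-W = 10 → K
  i=23: F-Q = 15 → P
  i=24: B-H = 20 → U
  i=25: I-M = 22 → W
  i=26: X-H = 16 → Q
  i=27: D-M = 17 → R
  i=28: F-R = 14 → O
  i=29: K-A = 10 → K
  i=30: R-C = 15 → P
  i=31: G-M = 20 → U
  i=32: O-S = 22 → W
  i=33: I-S = 16 → Q
  i=34: N-W = 17 → R
  i=35: A-M = 14 → O
  i=36: O-E = 10 → K
  i=37: X-I = 15 → P
  i=38: X-D = 20 → U
  i=39: P-T = 22 → W
  i=40: S-C = 16 → Q
  shifts repeat with period 7: OKPUWQR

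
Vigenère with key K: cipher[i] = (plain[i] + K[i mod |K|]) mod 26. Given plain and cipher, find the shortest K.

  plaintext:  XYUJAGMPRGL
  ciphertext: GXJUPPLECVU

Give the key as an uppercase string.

  i= 0: G-X =  9 → J
  i= 1: X-Y = 25 → Z
  i= 2: J-U = 15 → P
  i= 3: U-J = 11 → L
  i= 4: P-A = 15 → P
  i= 5: P-G =  9 → J
  i= 6: L-M = 25 → Z
  i= 7: E-P = 15 → P
  i= 8: C-R = 11 → L
  i= 9: V-G = 15 → P
  i=10: U-L =  9 → J
  shifts repeat with period 5: JZPLP

JZPLP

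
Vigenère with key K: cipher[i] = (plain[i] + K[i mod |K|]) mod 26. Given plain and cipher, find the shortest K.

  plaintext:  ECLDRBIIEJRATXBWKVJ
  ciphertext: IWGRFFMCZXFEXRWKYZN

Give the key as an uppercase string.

  i= 0: I-E =  4 → E
  i= 1: W-C = 20 → U
  i= 2: G-L = 21 → V
  i= 3: R-D = 14 → O
  i= 4: F-R = 14 → O
  i= 5: F-B =  4 → E
  i= 6: M-I =  4 → E
  i= 7: C-I = 20 → U
  i= 8: Z-E = 21 → V
  i= 9: X-J = 14 → O
  i=10: F-R = 14 → O
  i=11: E-A =  4 → E
  i=12: X-T =  4 → E
  i=13: R-X = 20 → U
  i=14: W-B = 21 → V
  i=15: K-W = 14 → O
  i=16: Y-K = 14 → O
  i=17: Z-V =  4 → E
  i=18: N-J =  4 → E
  shifts repeat with period 6: EUVOOE

EUVOOE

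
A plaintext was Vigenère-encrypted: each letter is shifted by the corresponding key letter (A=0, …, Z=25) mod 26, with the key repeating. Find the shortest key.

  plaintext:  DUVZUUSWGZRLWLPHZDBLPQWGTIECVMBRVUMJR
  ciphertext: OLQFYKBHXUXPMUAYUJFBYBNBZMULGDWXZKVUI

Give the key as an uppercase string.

LRVGEQJ

  i= 0: O-D = 11 → L
  i= 1: L-U = 17 → R
  i= 2: Q-V = 21 → V
  i= 3: F-Z =  6 → G
  i= 4: Y-U =  4 → E
  i= 5: K-U = 16 → Q
  i= 6: B-S =  9 → J
  i= 7: H-W = 11 → L
  i= 8: X-G = 17 → R
  i= 9: U-Z = 21 → V
  i=10: X-R =  6 → G
  i=11: P-L =  4 → E
  i=12: M-W = 16 → Q
  i=13: U-L =  9 → J
  i=14: A-P = 11 → L
  i=15: Y-H = 17 → R
  i=16: U-Z = 21 → V
  i=17: J-D =  6 → G
  i=18: F-B =  4 → E
  i=19: B-L = 16 → Q
  i=20: Y-P =  9 → J
  i=21: B-Q = 11 → L
  i=22: N-W = 17 → R
  i=23: B-G = 21 → V
  i=24: Z-T =  6 → G
  i=25: M-I =  4 → E
  i=26: U-E = 16 → Q
  i=27: L-C =  9 → J
  i=28: G-V = 11 → L
  i=29: D-M = 17 → R
  i=30: W-B = 21 → V
  i=31: X-R =  6 → G
  i=32: Z-V =  4 → E
  i=33: K-U = 16 → Q
  i=34: V-M =  9 → J
  i=35: U-J = 11 → L
  i=36: I-R = 17 → R
  shifts repeat with period 7: LRVGEQJ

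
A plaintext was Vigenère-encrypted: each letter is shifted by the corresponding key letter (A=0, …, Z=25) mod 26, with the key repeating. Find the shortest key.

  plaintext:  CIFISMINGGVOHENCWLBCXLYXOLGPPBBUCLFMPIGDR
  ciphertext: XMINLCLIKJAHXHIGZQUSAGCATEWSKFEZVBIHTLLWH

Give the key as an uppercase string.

VEDFTQD

  i= 0: X-C = 21 → V
  i= 1: M-I =  4 → E
  i= 2: I-F =  3 → D
  i= 3: N-I =  5 → F
  i= 4: L-S = 19 → T
  i= 5: C-M = 16 → Q
  i= 6: L-I =  3 → D
  i= 7: I-N = 21 → V
  i= 8: K-G =  4 → E
  i= 9: J-G =  3 → D
  i=10: A-V =  5 → F
  i=11: H-O = 19 → T
  i=12: X-H = 16 → Q
  i=13: H-E =  3 → D
  i=14: I-N = 21 → V
  i=15: G-C =  4 → E
  i=16: Z-W =  3 → D
  i=17: Q-L =  5 → F
  i=18: U-B = 19 → T
  i=19: S-C = 16 → Q
  i=20: A-X =  3 → D
  i=21: G-L = 21 → V
  i=22: C-Y =  4 → E
  i=23: A-X =  3 → D
  i=24: T-O =  5 → F
  i=25: E-L = 19 → T
  i=26: W-G = 16 → Q
  i=27: S-P =  3 → D
  i=28: K-P = 21 → V
  i=29: F-B =  4 → E
  i=30: E-B =  3 → D
  i=31: Z-U =  5 → F
  i=32: V-C = 19 → T
  i=33: B-L = 16 → Q
  i=34: I-F =  3 → D
  i=35: H-M = 21 → V
  i=36: T-P =  4 → E
  i=37: L-I =  3 → D
  i=38: L-G =  5 → F
  i=39: W-D = 19 → T
  i=40: H-R = 16 → Q
  shifts repeat with period 7: VEDFTQD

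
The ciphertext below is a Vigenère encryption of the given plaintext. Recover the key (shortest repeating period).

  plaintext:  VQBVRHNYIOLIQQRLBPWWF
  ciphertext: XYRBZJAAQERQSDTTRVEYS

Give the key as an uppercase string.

CIQGICN

  i= 0: X-V =  2 → C
  i= 1: Y-Q =  8 → I
  i= 2: R-B = 16 → Q
  i= 3: B-V =  6 → G
  i= 4: Z-R =  8 → I
  i= 5: J-H =  2 → C
  i= 6: A-N = 13 → N
  i= 7: A-Y =  2 → C
  i= 8: Q-I =  8 → I
  i= 9: E-O = 16 → Q
  i=10: R-L =  6 → G
  i=11: Q-I =  8 → I
  i=12: S-Q =  2 → C
  i=13: D-Q = 13 → N
  i=14: T-R =  2 → C
  i=15: T-L =  8 → I
  i=16: R-B = 16 → Q
  i=17: V-P =  6 → G
  i=18: E-W =  8 → I
  i=19: Y-W =  2 → C
  i=20: S-F = 13 → N
  shifts repeat with period 7: CIQGICN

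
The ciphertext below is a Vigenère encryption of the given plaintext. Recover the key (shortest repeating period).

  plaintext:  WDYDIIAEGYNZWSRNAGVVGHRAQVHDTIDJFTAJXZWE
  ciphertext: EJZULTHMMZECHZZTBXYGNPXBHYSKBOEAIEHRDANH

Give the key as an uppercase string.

  i= 0: E-W =  8 → I
  i= 1: J-D =  6 → G
  i= 2: Z-Y =  1 → B
  i= 3: U-D = 17 → R
  i= 4: L-I =  3 → D
  i= 5: T-I = 11 → L
  i= 6: H-A =  7 → H
  i= 7: M-E =  8 → I
  i= 8: M-G =  6 → G
  i= 9: Z-Y =  1 → B
  i=10: E-N = 17 → R
  i=11: C-Z =  3 → D
  i=12: H-W = 11 → L
  i=13: Z-S =  7 → H
  i=14: Z-R =  8 → I
  i=15: T-N =  6 → G
  i=16: B-A =  1 → B
  i=17: X-G = 17 → R
  i=18: Y-V =  3 → D
  i=19: G-V = 11 → L
  i=20: N-G =  7 → H
  i=21: P-H =  8 → I
  i=22: X-R =  6 → G
  i=23: B-A =  1 → B
  i=24: H-Q = 17 → R
  i=25: Y-V =  3 → D
  i=26: S-H = 11 → L
  i=27: K-D =  7 → H
  i=28: B-T =  8 → I
  i=29: O-I =  6 → G
  i=30: E-D =  1 → B
  i=31: A-J = 17 → R
  i=32: I-F =  3 → D
  i=33: E-T = 11 → L
  i=34: H-A =  7 → H
  i=35: R-J =  8 → I
  i=36: D-X =  6 → G
  i=37: A-Z =  1 → B
  i=38: N-W = 17 → R
  i=39: H-E =  3 → D
  shifts repeat with period 7: IGBRDLH

IGBRDLH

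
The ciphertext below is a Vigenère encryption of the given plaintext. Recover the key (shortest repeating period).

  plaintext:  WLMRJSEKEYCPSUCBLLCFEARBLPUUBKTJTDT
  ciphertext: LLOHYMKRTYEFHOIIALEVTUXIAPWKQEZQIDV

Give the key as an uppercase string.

  i= 0: L-W = 15 → P
  i= 1: L-L =  0 → A
  i= 2: O-M =  2 → C
  i= 3: H-R = 16 → Q
  i= 4: Y-J = 15 → P
  i= 5: M-S = 20 → U
  i= 6: K-E =  6 → G
  i= 7: R-K =  7 → H
  i= 8: T-E = 15 → P
  i= 9: Y-Y =  0 → A
  i=10: E-C =  2 → C
  i=11: F-P = 16 → Q
  i=12: H-S = 15 → P
  i=13: O-U = 20 → U
  i=14: I-C =  6 → G
  i=15: I-B =  7 → H
  i=16: A-L = 15 → P
  i=17: L-L =  0 → A
  i=18: E-C =  2 → C
  i=19: V-F = 16 → Q
  i=20: T-E = 15 → P
  i=21: U-A = 20 → U
  i=22: X-R =  6 → G
  i=23: I-B =  7 → H
  i=24: A-L = 15 → P
  i=25: P-P =  0 → A
  i=26: W-U =  2 → C
  i=27: K-U = 16 → Q
  i=28: Q-B = 15 → P
  i=29: E-K = 20 → U
  i=30: Z-T =  6 → G
  i=31: Q-J =  7 → H
  i=32: I-T = 15 → P
  i=33: D-D =  0 → A
  i=34: V-T =  2 → C
  shifts repeat with period 8: PACQPUGH

PACQPUGH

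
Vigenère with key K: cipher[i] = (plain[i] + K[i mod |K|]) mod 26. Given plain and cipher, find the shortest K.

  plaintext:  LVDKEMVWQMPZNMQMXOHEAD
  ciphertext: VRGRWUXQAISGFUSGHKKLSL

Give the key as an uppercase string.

KWDHSICU

  i= 0: V-L = 10 → K
  i= 1: R-V = 22 → W
  i= 2: G-D =  3 → D
  i= 3: R-K =  7 → H
  i= 4: W-E = 18 → S
  i= 5: U-M =  8 → I
  i= 6: X-V =  2 → C
  i= 7: Q-W = 20 → U
  i= 8: A-Q = 10 → K
  i= 9: I-M = 22 → W
  i=10: S-P =  3 → D
  i=11: G-Z =  7 → H
  i=12: F-N = 18 → S
  i=13: U-M =  8 → I
  i=14: S-Q =  2 → C
  i=15: G-M = 20 → U
  i=16: H-X = 10 → K
  i=17: K-O = 22 → W
  i=18: K-H =  3 → D
  i=19: L-E =  7 → H
  i=20: S-A = 18 → S
  i=21: L-D =  8 → I
  shifts repeat with period 8: KWDHSICU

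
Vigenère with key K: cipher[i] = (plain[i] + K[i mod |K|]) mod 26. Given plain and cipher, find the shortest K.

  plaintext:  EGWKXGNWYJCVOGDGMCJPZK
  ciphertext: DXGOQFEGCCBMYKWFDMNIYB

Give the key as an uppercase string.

  i= 0: D-E = 25 → Z
  i= 1: X-G = 17 → R
  i= 2: G-W = 10 → K
  i= 3: O-K =  4 → E
  i= 4: Q-X = 19 → T
  i= 5: F-G = 25 → Z
  i= 6: E-N = 17 → R
  i= 7: G-W = 10 → K
  i= 8: C-Y =  4 → E
  i= 9: C-J = 19 → T
  i=10: B-C = 25 → Z
  i=11: M-V = 17 → R
  i=12: Y-O = 10 → K
  i=13: K-G =  4 → E
  i=14: W-D = 19 → T
  i=15: F-G = 25 → Z
  i=16: D-M = 17 → R
  i=17: M-C = 10 → K
  i=18: N-J =  4 → E
  i=19: I-P = 19 → T
  i=20: Y-Z = 25 → Z
  i=21: B-K = 17 → R
  shifts repeat with period 5: ZRKET

ZRKET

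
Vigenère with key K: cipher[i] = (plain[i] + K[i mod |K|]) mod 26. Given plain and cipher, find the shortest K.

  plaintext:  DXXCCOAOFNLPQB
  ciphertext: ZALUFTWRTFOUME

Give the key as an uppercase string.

  i= 0: Z-D = 22 → W
  i= 1: A-X =  3 → D
  i= 2: L-X = 14 → O
  i= 3: U-C = 18 → S
  i= 4: F-C =  3 → D
  i= 5: T-O =  5 → F
  i= 6: W-A = 22 → W
  i= 7: R-O =  3 → D
  i= 8: T-F = 14 → O
  i= 9: F-N = 18 → S
  i=10: O-L =  3 → D
  i=11: U-P =  5 → F
  i=12: M-Q = 22 → W
  i=13: E-B =  3 → D
  shifts repeat with period 6: WDOSDF

WDOSDF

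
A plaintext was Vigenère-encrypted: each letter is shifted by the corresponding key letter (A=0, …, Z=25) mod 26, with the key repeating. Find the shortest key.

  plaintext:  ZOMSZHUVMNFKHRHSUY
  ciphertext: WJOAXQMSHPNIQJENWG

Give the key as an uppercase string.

  i= 0: W-Z = 23 → X
  i= 1: J-O = 21 → V
  i= 2: O-M =  2 → C
  i= 3: A-S =  8 → I
  i= 4: X-Z = 24 → Y
  i= 5: Q-H =  9 → J
  i= 6: M-U = 18 → S
  i= 7: S-V = 23 → X
  i= 8: H-M = 21 → V
  i= 9: P-N =  2 → C
  i=10: N-F =  8 → I
  i=11: I-K = 24 → Y
  i=12: Q-H =  9 → J
  i=13: J-R = 18 → S
  i=14: E-H = 23 → X
  i=15: N-S = 21 → V
  i=16: W-U =  2 → C
  i=17: G-Y =  8 → I
  shifts repeat with period 7: XVCIYJS

XVCIYJS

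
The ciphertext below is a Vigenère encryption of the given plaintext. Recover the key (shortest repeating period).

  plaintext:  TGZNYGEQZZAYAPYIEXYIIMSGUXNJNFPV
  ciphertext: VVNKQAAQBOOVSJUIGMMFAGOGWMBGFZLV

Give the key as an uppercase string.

  i= 0: V-T =  2 → C
  i= 1: V-G = 15 → P
  i= 2: N-Z = 14 → O
  i= 3: K-N = 23 → X
  i= 4: Q-Y = 18 → S
  i= 5: A-G = 20 → U
  i= 6: A-E = 22 → W
  i= 7: Q-Q =  0 → A
  i= 8: B-Z =  2 → C
  i= 9: O-Z = 15 → P
  i=10: O-A = 14 → O
  i=11: V-Y = 23 → X
  i=12: S-A = 18 → S
  i=13: J-P = 20 → U
  i=14: U-Y = 22 → W
  i=15: I-I =  0 → A
  i=16: G-E =  2 → C
  i=17: M-X = 15 → P
  i=18: M-Y = 14 → O
  i=19: F-I = 23 → X
  i=20: A-I = 18 → S
  i=21: G-M = 20 → U
  i=22: O-S = 22 → W
  i=23: G-G =  0 → A
  i=24: W-U =  2 → C
  i=25: M-X = 15 → P
  i=26: B-N = 14 → O
  i=27: G-J = 23 → X
  i=28: F-N = 18 → S
  i=29: Z-F = 20 → U
  i=30: L-P = 22 → W
  i=31: V-V =  0 → A
  shifts repeat with period 8: CPOXSUWA

CPOXSUWA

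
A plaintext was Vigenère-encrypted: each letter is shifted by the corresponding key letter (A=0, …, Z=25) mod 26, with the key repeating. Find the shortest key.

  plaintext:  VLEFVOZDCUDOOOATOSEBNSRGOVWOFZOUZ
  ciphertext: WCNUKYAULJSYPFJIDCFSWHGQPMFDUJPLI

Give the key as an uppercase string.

  i= 0: W-V =  1 → B
  i= 1: C-L = 17 → R
  i= 2: N-E =  9 → J
  i= 3: U-F = 15 → P
  i= 4: K-V = 15 → P
  i= 5: Y-O = 10 → K
  i= 6: A-Z =  1 → B
  i= 7: U-D = 17 → R
  i= 8: L-C =  9 → J
  i= 9: J-U = 15 → P
  i=10: S-D = 15 → P
  i=11: Y-O = 10 → K
  i=12: P-O =  1 → B
  i=13: F-O = 17 → R
  i=14: J-A =  9 → J
  i=15: I-T = 15 → P
  i=16: D-O = 15 → P
  i=17: C-S = 10 → K
  i=18: F-E =  1 → B
  i=19: S-B = 17 → R
  i=20: W-N =  9 → J
  i=21: H-S = 15 → P
  i=22: G-R = 15 → P
  i=23: Q-G = 10 → K
  i=24: P-O =  1 → B
  i=25: M-V = 17 → R
  i=26: F-W =  9 → J
  i=27: D-O = 15 → P
  i=28: U-F = 15 → P
  i=29: J-Z = 10 → K
  i=30: P-O =  1 → B
  i=31: L-U = 17 → R
  i=32: I-Z =  9 → J
  shifts repeat with period 6: BRJPPK

BRJPPK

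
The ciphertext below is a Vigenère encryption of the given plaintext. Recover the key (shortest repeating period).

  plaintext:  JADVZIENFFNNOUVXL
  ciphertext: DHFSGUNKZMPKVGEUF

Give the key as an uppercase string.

  i= 0: D-J = 20 → U
  i= 1: H-A =  7 → H
  i= 2: F-D =  2 → C
  i= 3: S-V = 23 → X
  i= 4: G-Z =  7 → H
  i= 5: U-I = 12 → M
  i= 6: N-E =  9 → J
  i= 7: K-N = 23 → X
  i= 8: Z-F = 20 → U
  i= 9: M-F =  7 → H
  i=10: P-N =  2 → C
  i=11: K-N = 23 → X
  i=12: V-O =  7 → H
  i=13: G-U = 12 → M
  i=14: E-V =  9 → J
  i=15: U-X = 23 → X
  i=16: F-L = 20 → U
  shifts repeat with period 8: UHCXHMJX

UHCXHMJX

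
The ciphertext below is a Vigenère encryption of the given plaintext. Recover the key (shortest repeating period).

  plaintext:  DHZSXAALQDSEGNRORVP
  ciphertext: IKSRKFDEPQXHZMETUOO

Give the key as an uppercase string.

  i= 0: I-D =  5 → F
  i= 1: K-H =  3 → D
  i= 2: S-Z = 19 → T
  i= 3: R-S = 25 → Z
  i= 4: K-X = 13 → N
  i= 5: F-A =  5 → F
  i= 6: D-A =  3 → D
  i= 7: E-L = 19 → T
  i= 8: P-Q = 25 → Z
  i= 9: Q-D = 13 → N
  i=10: X-S =  5 → F
  i=11: H-E =  3 → D
  i=12: Z-G = 19 → T
  i=13: M-N = 25 → Z
  i=14: E-R = 13 → N
  i=15: T-O =  5 → F
  i=16: U-R =  3 → D
  i=17: O-V = 19 → T
  i=18: O-P = 25 → Z
  shifts repeat with period 5: FDTZN

FDTZN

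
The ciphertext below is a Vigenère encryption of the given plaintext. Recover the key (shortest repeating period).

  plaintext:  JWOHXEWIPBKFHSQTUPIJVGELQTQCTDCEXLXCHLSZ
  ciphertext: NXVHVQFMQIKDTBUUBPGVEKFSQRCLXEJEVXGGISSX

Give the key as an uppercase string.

  i= 0: N-J =  4 → E
  i= 1: X-W =  1 → B
  i= 2: V-O =  7 → H
  i= 3: H-H =  0 → A
  i= 4: V-X = 24 → Y
  i= 5: Q-E = 12 → M
  i= 6: F-W =  9 → J
  i= 7: M-I =  4 → E
  i= 8: Q-P =  1 → B
  i= 9: I-B =  7 → H
  i=10: K-K =  0 → A
  i=11: D-F = 24 → Y
  i=12: T-H = 12 → M
  i=13: B-S =  9 → J
  i=14: U-Q =  4 → E
  i=15: U-T =  1 → B
  i=16: B-U =  7 → H
  i=17: P-P =  0 → A
  i=18: G-I = 24 → Y
  i=19: V-J = 12 → M
  i=20: E-V =  9 → J
  i=21: K-G =  4 → E
  i=22: F-E =  1 → B
  i=23: S-L =  7 → H
  i=24: Q-Q =  0 → A
  i=25: R-T = 24 → Y
  i=26: C-Q = 12 → M
  i=27: L-C =  9 → J
  i=28: X-T =  4 → E
  i=29: E-D =  1 → B
  i=30: J-C =  7 → H
  i=31: E-E =  0 → A
  i=32: V-X = 24 → Y
  i=33: X-L = 12 → M
  i=34: G-X =  9 → J
  i=35: G-C =  4 → E
  i=36: I-H =  1 → B
  i=37: S-L =  7 → H
  i=38: S-S =  0 → A
  i=39: X-Z = 24 → Y
  shifts repeat with period 7: EBHAYMJ

EBHAYMJ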